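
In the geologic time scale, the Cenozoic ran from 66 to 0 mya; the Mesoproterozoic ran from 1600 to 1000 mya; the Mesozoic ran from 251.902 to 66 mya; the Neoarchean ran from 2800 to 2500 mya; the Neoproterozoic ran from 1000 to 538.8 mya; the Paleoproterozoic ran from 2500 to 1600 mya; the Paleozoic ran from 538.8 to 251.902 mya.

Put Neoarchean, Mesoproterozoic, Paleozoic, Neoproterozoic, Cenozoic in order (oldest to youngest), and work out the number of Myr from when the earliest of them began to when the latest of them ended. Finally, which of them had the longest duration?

Neoarchean, Mesoproterozoic, Neoproterozoic, Paleozoic, Cenozoic; total span 2800 Myr; longest is Mesoproterozoic

From the excerpt: Neoarchean 2800–2500; Mesoproterozoic 1600–1000; Paleozoic 538.8–251.902; Neoproterozoic 1000–538.8; Cenozoic 66–0 (Ma).
Larger Ma is earlier, so the oldest is Neoarchean and the youngest is Cenozoic; oldest to youngest: Neoarchean, Mesoproterozoic, Neoproterozoic, Paleozoic, Cenozoic.
Oldest start 2800 minus youngest end 0 gives 2800 Myr overall.
Individual lengths (start − end): Neoproterozoic 461.2; Mesoproterozoic 600; Cenozoic 66; Neoarchean 300; Paleozoic 286.898. The largest is Mesoproterozoic at 600 Myr.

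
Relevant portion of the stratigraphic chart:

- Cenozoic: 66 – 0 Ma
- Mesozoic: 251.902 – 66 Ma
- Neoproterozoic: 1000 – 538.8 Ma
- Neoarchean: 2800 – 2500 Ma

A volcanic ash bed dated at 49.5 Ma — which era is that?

Cenozoic

49.5 Ma lies between 66 and 0 Ma, so it falls in the Cenozoic.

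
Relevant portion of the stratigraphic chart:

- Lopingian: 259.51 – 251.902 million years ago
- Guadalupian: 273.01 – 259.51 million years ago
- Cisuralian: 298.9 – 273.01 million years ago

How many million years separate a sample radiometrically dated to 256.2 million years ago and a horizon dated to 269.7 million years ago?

13.5 million years

269.7 − 256.2 = 13.5 million years.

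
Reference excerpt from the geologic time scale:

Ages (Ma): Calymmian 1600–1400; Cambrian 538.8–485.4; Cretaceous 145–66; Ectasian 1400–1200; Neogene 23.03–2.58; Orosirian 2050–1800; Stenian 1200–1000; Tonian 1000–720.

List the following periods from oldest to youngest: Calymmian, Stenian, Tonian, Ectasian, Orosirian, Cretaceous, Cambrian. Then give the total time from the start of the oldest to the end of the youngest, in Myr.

Orosirian, Calymmian, Ectasian, Stenian, Tonian, Cambrian, Cretaceous; total span 1984 Myr

Start ages (Ma): Orosirian 2050, Calymmian 1600, Ectasian 1400, Stenian 1200, Tonian 1000, Cambrian 538.8, Cretaceous 145.
Ordered oldest to youngest: Orosirian, Calymmian, Ectasian, Stenian, Tonian, Cambrian, Cretaceous.
Span = 2050 − 66 = 1984 Myr.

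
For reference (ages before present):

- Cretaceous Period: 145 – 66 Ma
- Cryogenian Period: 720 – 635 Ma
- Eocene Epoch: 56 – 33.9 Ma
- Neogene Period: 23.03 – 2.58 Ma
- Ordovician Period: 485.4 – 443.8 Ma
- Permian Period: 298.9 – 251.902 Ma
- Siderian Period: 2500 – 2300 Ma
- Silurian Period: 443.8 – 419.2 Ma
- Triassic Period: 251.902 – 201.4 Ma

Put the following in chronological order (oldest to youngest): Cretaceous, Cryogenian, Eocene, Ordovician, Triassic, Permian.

Cryogenian → Ordovician → Permian → Triassic → Cretaceous → Eocene

The oldest of these is Cryogenian (starts 720 Ma) and the youngest is Eocene (ends 33.9 Ma).
In between, by decreasing start age: Ordovician (485.4), Permian (298.9), Triassic (251.902), Cretaceous (145).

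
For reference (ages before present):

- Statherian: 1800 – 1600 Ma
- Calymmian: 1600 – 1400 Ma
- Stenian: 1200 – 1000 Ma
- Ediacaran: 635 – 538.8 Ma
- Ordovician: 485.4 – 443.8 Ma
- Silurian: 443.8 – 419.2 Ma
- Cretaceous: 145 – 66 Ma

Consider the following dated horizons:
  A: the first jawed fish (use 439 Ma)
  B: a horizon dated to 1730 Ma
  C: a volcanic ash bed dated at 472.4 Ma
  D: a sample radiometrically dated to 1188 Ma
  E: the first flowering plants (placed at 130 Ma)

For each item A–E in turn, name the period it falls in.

A — Silurian; B — Statherian; C — Ordovician; D — Stenian; E — Cretaceous

Match each age against the start–end ranges in the excerpt: A = 439 Ma → Silurian (443.8–419.2); B = 1730 Ma → Statherian (1800–1600); C = 472.4 Ma → Ordovician (485.4–443.8); D = 1188 Ma → Stenian (1200–1000); E = 130 Ma → Cretaceous (145–66).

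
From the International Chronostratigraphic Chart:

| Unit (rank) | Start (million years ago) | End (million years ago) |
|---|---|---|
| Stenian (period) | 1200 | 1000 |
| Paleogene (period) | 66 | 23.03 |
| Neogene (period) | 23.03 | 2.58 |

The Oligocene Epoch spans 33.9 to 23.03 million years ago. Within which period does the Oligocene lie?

Paleogene

The Oligocene (33.9–23.03 Ma) lies entirely within 66–23.03 Ma, the Paleogene Period.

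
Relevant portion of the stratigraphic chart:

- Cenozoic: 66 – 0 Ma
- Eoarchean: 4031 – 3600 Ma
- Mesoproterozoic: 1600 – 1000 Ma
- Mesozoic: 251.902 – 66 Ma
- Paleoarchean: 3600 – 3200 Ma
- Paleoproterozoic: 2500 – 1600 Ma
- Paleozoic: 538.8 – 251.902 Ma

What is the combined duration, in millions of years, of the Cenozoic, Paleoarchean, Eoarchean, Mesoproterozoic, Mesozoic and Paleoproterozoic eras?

Duration is start − end for each: (66 − 0) + (3600 − 3200) + (4031 − 3600) + (1600 − 1000) + (251.902 − 66) + (2500 − 1600).
That is 66 + 400 + 431 + 600 + 185.902 + 900, which totals 2582.902 million years.

2582.902 million years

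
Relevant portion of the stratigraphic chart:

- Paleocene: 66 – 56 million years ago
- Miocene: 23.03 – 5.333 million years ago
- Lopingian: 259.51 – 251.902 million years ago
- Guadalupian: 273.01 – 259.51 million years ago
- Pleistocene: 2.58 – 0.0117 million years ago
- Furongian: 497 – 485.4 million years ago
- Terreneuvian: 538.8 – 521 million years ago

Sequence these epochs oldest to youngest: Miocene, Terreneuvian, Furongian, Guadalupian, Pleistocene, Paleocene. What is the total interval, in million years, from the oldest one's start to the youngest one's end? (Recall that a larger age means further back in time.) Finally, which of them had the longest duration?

Terreneuvian → Furongian → Guadalupian → Paleocene → Miocene → Pleistocene; total span 538.7883 Myr; longest is Terreneuvian

Start ages (Ma): Terreneuvian 538.8, Furongian 497, Guadalupian 273.01, Paleocene 66, Miocene 23.03, Pleistocene 2.58.
Ordered oldest to youngest: Terreneuvian, Furongian, Guadalupian, Paleocene, Miocene, Pleistocene.
Span = 538.8 − 0.0117 = 538.7883 Myr.
Durations: Paleocene 10, Guadalupian 13.5, Miocene 17.697, Terreneuvian 17.8, Pleistocene 2.5683, Furongian 11.6 → longest is Terreneuvian (17.8 Myr).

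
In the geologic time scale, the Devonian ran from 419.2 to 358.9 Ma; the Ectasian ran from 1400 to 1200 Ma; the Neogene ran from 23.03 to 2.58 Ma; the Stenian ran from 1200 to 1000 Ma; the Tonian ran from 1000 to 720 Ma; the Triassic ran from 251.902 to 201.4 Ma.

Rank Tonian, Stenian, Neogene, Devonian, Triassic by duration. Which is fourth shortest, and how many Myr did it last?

Stenian, 200 million years

Start − end for each: Tonian 1000 − 720 = 280; Stenian 1200 − 1000 = 200; Neogene 23.03 − 2.58 = 20.45; Devonian 419.2 − 358.9 = 60.3; Triassic 251.902 − 201.4 = 50.502.
Ranking these from shortest: Neogene < Triassic < Devonian < Stenian < Tonian.
Position 4 in that ranking is Stenian, which lasted 200 Myr.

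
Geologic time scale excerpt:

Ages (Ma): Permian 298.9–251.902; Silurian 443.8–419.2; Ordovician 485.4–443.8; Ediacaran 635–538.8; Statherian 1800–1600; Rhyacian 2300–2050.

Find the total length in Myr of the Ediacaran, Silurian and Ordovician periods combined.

Each duration: Ediacaran = 96.2; Silurian = 24.6; Ordovician = 41.6.
Sum: 96.2 + 24.6 + 41.6 = 162.4 Myr.

162.4 million years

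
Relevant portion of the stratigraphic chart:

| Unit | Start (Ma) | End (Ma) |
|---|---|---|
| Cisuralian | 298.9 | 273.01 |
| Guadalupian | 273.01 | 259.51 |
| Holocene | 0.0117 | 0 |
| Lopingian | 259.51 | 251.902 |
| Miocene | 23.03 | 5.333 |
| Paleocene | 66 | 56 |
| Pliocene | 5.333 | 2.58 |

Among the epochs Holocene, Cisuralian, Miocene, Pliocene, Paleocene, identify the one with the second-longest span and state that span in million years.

Miocene, 17.697 million years

Start − end for each: Holocene 0.0117 − 0 = 0.0117; Cisuralian 298.9 − 273.01 = 25.89; Miocene 23.03 − 5.333 = 17.697; Pliocene 5.333 − 2.58 = 2.753; Paleocene 66 − 56 = 10.
Ranking these from longest: Cisuralian > Miocene > Paleocene > Pliocene > Holocene.
Position 2 in that ranking is Miocene, which lasted 17.697 Myr.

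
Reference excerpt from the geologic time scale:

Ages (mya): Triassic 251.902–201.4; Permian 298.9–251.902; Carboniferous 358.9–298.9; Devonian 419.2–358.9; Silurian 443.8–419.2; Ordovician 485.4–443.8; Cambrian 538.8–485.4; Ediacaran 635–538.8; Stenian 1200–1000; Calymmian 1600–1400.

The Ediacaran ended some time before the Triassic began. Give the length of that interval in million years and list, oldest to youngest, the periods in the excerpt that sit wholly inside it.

The Ediacaran closes at 538.8 Ma and the Triassic opens at 251.902 Ma, so the interval is 538.8 − 251.902 = 286.898 Myr.
A period fits inside if it starts at or after 538.8 Ma and ends at or before 251.902 Ma; oldest first that gives Cambrian, Ordovician, Silurian, Devonian, Carboniferous, Permian.

286.898 million years; Cambrian, Ordovician, Silurian, Devonian, Carboniferous, Permian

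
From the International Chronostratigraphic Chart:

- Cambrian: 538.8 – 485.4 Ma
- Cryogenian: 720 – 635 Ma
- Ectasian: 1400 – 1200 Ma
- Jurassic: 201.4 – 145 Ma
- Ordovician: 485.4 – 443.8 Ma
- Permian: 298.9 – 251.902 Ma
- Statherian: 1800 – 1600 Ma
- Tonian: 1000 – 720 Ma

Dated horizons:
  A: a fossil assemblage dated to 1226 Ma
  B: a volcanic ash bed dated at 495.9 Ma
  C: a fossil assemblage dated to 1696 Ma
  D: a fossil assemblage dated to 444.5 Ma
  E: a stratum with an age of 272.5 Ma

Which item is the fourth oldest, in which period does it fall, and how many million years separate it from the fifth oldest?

D, in the Ordovician; 172 million years to E

Sorted oldest-first by Ma: C (1696), A (1226), B (495.9), D (444.5), E (272.5).
The fourth oldest is D at 444.5 Ma, which lies in 485.4–443.8 Ma: the Ordovician.
The fifth oldest is E at 272.5 Ma; separation = |444.5 − 272.5| = 172 Myr.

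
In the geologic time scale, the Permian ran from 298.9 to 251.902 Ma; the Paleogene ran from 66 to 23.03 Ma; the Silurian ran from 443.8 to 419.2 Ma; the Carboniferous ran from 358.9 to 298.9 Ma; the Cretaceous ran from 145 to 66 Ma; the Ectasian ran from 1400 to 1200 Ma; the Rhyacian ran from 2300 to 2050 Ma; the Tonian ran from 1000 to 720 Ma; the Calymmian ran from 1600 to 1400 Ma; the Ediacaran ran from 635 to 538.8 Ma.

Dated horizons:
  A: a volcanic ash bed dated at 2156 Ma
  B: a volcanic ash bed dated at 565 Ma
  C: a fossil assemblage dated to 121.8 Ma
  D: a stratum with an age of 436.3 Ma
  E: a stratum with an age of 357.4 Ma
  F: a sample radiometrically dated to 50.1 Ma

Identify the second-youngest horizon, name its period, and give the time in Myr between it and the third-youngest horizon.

Sorted youngest-first by Ma: F (50.1), C (121.8), E (357.4), D (436.3), B (565), A (2156).
The second youngest is C at 121.8 Ma, which lies in 145–66 Ma: the Cretaceous.
The third youngest is E at 357.4 Ma; separation = |121.8 − 357.4| = 235.6 Myr.

C, in the Cretaceous; 235.6 million years to E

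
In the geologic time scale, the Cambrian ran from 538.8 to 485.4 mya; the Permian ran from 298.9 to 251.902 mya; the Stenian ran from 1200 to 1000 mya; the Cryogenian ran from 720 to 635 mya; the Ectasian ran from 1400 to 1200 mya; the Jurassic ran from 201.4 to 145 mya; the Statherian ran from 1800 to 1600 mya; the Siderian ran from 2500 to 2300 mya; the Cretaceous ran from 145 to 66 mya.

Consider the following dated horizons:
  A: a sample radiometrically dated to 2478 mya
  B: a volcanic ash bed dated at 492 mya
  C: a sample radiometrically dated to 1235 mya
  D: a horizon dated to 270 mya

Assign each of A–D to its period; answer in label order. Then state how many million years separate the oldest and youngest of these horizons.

A: 2478 Ma lies in 2500–2300 Ma, so Siderian.
B: 492 Ma lies in 538.8–485.4 Ma, so Cambrian.
C: 1235 Ma lies in 1400–1200 Ma, so Ectasian.
D: 270 Ma lies in 298.9–251.902 Ma, so Permian.
Oldest = 2478 Ma, youngest = 270 Ma → span 2208 Myr.

A — Siderian; B — Cambrian; C — Ectasian; D — Permian; span 2208 million years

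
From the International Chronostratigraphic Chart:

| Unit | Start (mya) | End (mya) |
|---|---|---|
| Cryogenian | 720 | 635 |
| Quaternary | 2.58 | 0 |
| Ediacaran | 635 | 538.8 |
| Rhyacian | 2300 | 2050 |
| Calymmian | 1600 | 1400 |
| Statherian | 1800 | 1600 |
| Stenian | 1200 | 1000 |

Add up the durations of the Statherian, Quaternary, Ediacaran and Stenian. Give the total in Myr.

498.78 million years

Each duration: Statherian = 200; Quaternary = 2.58; Ediacaran = 96.2; Stenian = 200.
Sum: 200 + 2.58 + 96.2 + 200 = 498.78 Myr.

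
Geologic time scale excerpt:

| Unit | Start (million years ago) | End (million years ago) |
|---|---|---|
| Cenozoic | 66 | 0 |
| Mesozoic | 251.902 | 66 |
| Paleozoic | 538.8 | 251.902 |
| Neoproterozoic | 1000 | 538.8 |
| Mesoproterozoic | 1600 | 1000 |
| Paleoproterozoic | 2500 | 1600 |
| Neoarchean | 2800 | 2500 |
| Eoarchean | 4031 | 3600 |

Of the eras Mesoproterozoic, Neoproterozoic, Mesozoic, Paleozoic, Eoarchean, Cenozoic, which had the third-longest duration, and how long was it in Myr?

Eoarchean, 431 million years

Start − end for each: Mesoproterozoic 1600 − 1000 = 600; Neoproterozoic 1000 − 538.8 = 461.2; Mesozoic 251.902 − 66 = 185.902; Paleozoic 538.8 − 251.902 = 286.898; Eoarchean 4031 − 3600 = 431; Cenozoic 66 − 0 = 66.
Ranking these from longest: Mesoproterozoic > Neoproterozoic > Eoarchean > Paleozoic > Mesozoic > Cenozoic.
Position 3 in that ranking is Eoarchean, which lasted 431 Myr.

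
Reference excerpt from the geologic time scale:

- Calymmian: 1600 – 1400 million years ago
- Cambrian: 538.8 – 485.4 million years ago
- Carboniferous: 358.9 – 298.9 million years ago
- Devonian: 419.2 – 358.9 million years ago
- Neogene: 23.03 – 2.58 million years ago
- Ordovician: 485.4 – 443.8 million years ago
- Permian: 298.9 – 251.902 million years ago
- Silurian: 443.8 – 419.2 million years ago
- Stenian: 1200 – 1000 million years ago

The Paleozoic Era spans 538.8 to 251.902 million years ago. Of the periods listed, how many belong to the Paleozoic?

Periods inside 538.8–251.902 Ma: Cambrian, Ordovician, Silurian, Devonian, Carboniferous, Permian — 6 in total.

6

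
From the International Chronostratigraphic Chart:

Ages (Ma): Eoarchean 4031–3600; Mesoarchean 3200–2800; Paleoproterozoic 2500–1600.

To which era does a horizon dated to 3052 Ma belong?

3052 Ma lies between 3200 and 2800 Ma, so it falls in the Mesoarchean.

Mesoarchean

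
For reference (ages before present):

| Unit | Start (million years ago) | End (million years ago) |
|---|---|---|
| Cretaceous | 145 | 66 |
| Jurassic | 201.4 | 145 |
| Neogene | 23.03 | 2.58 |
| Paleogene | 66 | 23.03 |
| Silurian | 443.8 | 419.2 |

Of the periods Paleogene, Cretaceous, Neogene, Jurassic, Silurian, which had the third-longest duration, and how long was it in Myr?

Paleogene, 42.97 million years

Start − end for each: Paleogene 66 − 23.03 = 42.97; Cretaceous 145 − 66 = 79; Neogene 23.03 − 2.58 = 20.45; Jurassic 201.4 − 145 = 56.4; Silurian 443.8 − 419.2 = 24.6.
Ranking these from longest: Cretaceous > Jurassic > Paleogene > Silurian > Neogene.
Position 3 in that ranking is Paleogene, which lasted 42.97 Myr.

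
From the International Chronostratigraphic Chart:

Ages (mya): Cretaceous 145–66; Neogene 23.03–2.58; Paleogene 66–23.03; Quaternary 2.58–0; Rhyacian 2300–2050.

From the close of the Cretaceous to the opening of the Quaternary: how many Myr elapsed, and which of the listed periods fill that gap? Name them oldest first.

End of Cretaceous = 66 Ma; start of Quaternary = 2.58 Ma.
Gap = 66 − 2.58 = 63.42 Myr.
Periods wholly inside 66–2.58 Ma: Paleogene (66–23.03), Neogene (23.03–2.58).

63.42 million years; Paleogene, Neogene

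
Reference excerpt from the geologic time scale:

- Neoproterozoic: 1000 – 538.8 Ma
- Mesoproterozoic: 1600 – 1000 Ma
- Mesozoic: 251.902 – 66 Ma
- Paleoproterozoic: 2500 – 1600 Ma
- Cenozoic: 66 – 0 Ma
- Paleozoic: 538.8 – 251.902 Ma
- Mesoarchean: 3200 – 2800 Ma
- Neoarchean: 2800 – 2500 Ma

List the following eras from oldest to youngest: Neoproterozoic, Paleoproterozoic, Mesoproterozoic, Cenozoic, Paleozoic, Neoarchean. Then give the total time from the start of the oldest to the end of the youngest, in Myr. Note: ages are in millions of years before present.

From the excerpt: Neoproterozoic 1000–538.8; Paleoproterozoic 2500–1600; Mesoproterozoic 1600–1000; Cenozoic 66–0; Paleozoic 538.8–251.902; Neoarchean 2800–2500 (Ma).
Larger Ma is earlier, so the oldest is Neoarchean and the youngest is Cenozoic; oldest to youngest: Neoarchean, Paleoproterozoic, Mesoproterozoic, Neoproterozoic, Paleozoic, Cenozoic.
Oldest start 2800 minus youngest end 0 gives 2800 Myr overall.

Neoarchean, Paleoproterozoic, Mesoproterozoic, Neoproterozoic, Paleozoic, Cenozoic; total span 2800 Myr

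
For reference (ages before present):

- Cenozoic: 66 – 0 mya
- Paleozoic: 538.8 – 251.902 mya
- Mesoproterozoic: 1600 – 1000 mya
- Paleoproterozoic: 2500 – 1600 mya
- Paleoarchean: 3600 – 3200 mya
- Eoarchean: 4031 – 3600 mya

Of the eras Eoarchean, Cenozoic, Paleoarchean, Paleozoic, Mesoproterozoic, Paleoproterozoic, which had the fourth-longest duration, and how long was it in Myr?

Paleoarchean, 400 million years

Durations: Eoarchean 431; Cenozoic 66; Paleoarchean 400; Paleozoic 286.898; Mesoproterozoic 600; Paleoproterozoic 900 Myr.
Sorted longest-first: Paleoproterozoic (900), Mesoproterozoic (600), Eoarchean (431), Paleoarchean (400), Paleozoic (286.898), Cenozoic (66).
The fourth longest is Paleoarchean at 400 Myr.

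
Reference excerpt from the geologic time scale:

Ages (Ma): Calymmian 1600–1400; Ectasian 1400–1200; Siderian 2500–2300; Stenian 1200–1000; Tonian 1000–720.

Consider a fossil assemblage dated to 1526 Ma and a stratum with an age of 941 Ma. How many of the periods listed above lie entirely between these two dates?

2

1526 Ma sits inside the Calymmian (1600–1400) and 941 Ma inside the Tonian (1000–720); neither of those is wholly between the two dates.
The listed periods lying completely between them are Ectasian, Stenian — 2 in all.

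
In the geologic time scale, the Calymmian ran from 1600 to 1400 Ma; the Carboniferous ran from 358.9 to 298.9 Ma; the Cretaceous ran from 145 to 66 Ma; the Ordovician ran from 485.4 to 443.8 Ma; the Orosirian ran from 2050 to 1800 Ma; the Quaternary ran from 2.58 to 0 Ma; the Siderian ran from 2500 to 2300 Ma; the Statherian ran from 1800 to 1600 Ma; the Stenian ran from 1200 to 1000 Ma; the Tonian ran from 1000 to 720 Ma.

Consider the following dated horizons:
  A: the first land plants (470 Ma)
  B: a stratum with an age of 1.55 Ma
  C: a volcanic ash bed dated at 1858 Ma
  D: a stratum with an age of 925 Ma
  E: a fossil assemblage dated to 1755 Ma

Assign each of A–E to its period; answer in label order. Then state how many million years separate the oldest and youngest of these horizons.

A — Ordovician; B — Quaternary; C — Orosirian; D — Tonian; E — Statherian; span 1856.45 million years

A: 470 Ma lies in 485.4–443.8 Ma, so Ordovician.
B: 1.55 Ma lies in 2.58–0 Ma, so Quaternary.
C: 1858 Ma lies in 2050–1800 Ma, so Orosirian.
D: 925 Ma lies in 1000–720 Ma, so Tonian.
E: 1755 Ma lies in 1800–1600 Ma, so Statherian.
Oldest = 1858 Ma, youngest = 1.55 Ma → span 1856.45 Myr.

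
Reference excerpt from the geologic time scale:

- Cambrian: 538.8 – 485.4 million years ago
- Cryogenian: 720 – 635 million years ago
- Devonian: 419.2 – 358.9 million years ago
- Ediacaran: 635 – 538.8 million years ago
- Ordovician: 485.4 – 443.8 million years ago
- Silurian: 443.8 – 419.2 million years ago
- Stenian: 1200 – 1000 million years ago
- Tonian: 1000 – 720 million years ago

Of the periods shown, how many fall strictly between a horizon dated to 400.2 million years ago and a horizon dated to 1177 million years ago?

6

The older date is 1177 Ma and the younger is 400.2 Ma.
Periods with start < 1177 and end > 400.2 Ma: Tonian (1000–720), Cryogenian (720–635), Ediacaran (635–538.8), Cambrian (538.8–485.4), Ordovician (485.4–443.8), Silurian (443.8–419.2).
That is 6 complete periods.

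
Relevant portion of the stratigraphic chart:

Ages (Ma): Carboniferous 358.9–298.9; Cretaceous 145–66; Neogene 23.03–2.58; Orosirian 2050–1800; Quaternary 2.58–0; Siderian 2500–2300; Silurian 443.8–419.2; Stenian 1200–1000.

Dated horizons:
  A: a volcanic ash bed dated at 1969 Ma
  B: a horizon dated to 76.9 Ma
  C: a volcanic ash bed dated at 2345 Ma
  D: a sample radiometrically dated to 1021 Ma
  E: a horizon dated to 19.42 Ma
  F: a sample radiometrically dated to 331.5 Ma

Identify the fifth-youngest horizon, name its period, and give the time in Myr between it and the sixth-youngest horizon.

Sorted youngest-first by Ma: E (19.42), B (76.9), F (331.5), D (1021), A (1969), C (2345).
The fifth youngest is A at 1969 Ma, which lies in 2050–1800 Ma: the Orosirian.
The sixth youngest is C at 2345 Ma; separation = |1969 − 2345| = 376 Myr.

A, in the Orosirian; 376 million years to C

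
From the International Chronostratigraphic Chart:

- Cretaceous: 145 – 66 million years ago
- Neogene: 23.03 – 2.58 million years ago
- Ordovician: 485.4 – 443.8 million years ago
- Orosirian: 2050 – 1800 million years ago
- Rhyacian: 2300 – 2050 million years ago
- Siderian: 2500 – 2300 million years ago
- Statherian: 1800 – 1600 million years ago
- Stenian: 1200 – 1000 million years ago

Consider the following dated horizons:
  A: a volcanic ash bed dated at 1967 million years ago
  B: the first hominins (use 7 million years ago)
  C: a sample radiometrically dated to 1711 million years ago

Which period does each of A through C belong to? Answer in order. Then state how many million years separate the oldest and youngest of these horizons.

A: 1967 Ma lies in 2050–1800 Ma, so Orosirian.
B: 7 Ma lies in 23.03–2.58 Ma, so Neogene.
C: 1711 Ma lies in 1800–1600 Ma, so Statherian.
Oldest = 1967 Ma, youngest = 7 Ma → span 1960 Myr.

A — Orosirian; B — Neogene; C — Statherian; span 1960 million years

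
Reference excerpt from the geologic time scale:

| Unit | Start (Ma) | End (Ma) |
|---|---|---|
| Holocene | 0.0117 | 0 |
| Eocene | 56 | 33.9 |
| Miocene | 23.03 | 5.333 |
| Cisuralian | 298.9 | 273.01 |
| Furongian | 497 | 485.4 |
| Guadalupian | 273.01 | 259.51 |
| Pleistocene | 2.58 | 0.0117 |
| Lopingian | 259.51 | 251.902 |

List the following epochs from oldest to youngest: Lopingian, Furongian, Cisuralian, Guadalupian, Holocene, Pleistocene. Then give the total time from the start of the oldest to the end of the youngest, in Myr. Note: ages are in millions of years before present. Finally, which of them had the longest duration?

Furongian, Cisuralian, Guadalupian, Lopingian, Pleistocene, Holocene; total span 497 Myr; longest is Cisuralian

Start ages (Ma): Furongian 497, Cisuralian 298.9, Guadalupian 273.01, Lopingian 259.51, Pleistocene 2.58, Holocene 0.0117.
Ordered oldest to youngest: Furongian, Cisuralian, Guadalupian, Lopingian, Pleistocene, Holocene.
Span = 497 − 0 = 497 Myr.
Durations: Holocene 0.0117, Guadalupian 13.5, Cisuralian 25.89, Furongian 11.6, Lopingian 7.608, Pleistocene 2.5683 → longest is Cisuralian (25.89 Myr).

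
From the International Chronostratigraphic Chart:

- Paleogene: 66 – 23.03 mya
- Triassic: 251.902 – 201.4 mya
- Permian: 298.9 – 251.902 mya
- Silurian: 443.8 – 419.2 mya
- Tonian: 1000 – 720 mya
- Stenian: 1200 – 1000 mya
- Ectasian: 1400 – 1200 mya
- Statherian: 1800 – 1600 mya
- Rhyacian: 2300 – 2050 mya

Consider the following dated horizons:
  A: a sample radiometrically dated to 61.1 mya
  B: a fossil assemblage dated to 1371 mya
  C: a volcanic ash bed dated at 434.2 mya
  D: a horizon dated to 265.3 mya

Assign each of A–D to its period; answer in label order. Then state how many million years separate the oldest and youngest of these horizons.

A — Paleogene; B — Ectasian; C — Silurian; D — Permian; span 1309.9 million years

Match each age against the start–end ranges in the excerpt: A = 61.1 Ma → Paleogene (66–23.03); B = 1371 Ma → Ectasian (1400–1200); C = 434.2 Ma → Silurian (443.8–419.2); D = 265.3 Ma → Permian (298.9–251.902).
The largest age is 1371 Ma and the smallest is 61.1 Ma; their difference is 1309.9 Myr.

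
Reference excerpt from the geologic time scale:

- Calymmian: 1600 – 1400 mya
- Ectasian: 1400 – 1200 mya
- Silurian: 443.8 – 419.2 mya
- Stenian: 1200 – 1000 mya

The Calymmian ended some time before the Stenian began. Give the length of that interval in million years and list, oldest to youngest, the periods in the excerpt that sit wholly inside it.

200 million years; Ectasian

End of Calymmian = 1400 Ma; start of Stenian = 1200 Ma.
Gap = 1400 − 1200 = 200 Myr.
Periods wholly inside 1400–1200 Ma: Ectasian (1400–1200).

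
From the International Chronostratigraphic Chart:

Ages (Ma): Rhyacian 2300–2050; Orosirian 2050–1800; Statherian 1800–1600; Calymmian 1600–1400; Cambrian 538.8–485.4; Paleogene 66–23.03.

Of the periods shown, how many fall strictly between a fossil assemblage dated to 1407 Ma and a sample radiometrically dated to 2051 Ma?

2

2051 Ma sits inside the Rhyacian (2300–2050) and 1407 Ma inside the Calymmian (1600–1400); neither of those is wholly between the two dates.
The listed periods lying completely between them are Orosirian, Statherian — 2 in all.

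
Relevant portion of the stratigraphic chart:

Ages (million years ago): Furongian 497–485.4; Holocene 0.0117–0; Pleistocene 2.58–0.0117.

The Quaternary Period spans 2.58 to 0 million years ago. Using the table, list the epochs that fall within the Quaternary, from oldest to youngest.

Pleistocene, Holocene

Epochs with both bounds inside 2.58–0 Ma: Pleistocene (2.58–0.0117), Holocene (0.0117–0).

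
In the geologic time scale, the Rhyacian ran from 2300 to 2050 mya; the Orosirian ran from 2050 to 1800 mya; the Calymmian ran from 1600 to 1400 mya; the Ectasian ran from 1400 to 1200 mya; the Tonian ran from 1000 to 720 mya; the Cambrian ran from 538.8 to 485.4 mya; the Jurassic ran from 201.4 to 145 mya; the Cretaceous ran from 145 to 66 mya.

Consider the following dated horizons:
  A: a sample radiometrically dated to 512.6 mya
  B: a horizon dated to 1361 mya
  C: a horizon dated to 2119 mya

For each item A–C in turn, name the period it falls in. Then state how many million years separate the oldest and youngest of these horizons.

A: 512.6 Ma lies in 538.8–485.4 Ma, so Cambrian.
B: 1361 Ma lies in 1400–1200 Ma, so Ectasian.
C: 2119 Ma lies in 2300–2050 Ma, so Rhyacian.
Oldest = 2119 Ma, youngest = 512.6 Ma → span 1606.4 Myr.

A — Cambrian; B — Ectasian; C — Rhyacian; span 1606.4 million years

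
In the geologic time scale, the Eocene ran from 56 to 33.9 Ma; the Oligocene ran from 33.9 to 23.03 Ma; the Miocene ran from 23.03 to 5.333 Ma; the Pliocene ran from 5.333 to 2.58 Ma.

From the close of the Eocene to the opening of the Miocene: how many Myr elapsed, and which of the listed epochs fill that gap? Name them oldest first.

The Eocene closes at 33.9 Ma and the Miocene opens at 23.03 Ma, so the interval is 33.9 − 23.03 = 10.87 Myr.
An epoch fits inside if it starts at or after 33.9 Ma and ends at or before 23.03 Ma; oldest first that gives Oligocene.

10.87 million years; Oligocene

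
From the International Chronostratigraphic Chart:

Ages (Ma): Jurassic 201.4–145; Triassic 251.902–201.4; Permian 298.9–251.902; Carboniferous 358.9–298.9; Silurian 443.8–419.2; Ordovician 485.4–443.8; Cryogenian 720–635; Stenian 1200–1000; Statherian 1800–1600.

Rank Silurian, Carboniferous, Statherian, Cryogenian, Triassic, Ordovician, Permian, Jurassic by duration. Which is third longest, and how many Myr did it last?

Start − end for each: Silurian 443.8 − 419.2 = 24.6; Carboniferous 358.9 − 298.9 = 60; Statherian 1800 − 1600 = 200; Cryogenian 720 − 635 = 85; Triassic 251.902 − 201.4 = 50.502; Ordovician 485.4 − 443.8 = 41.6; Permian 298.9 − 251.902 = 46.998; Jurassic 201.4 − 145 = 56.4.
Ranking these from longest: Statherian > Cryogenian > Carboniferous > Jurassic > Triassic > Permian > Ordovician > Silurian.
Position 3 in that ranking is Carboniferous, which lasted 60 Myr.

Carboniferous, 60 million years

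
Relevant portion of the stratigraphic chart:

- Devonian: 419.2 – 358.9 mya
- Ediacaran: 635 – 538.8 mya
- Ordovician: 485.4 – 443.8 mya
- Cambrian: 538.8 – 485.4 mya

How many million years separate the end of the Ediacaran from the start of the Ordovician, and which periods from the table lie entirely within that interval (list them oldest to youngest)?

The Ediacaran closes at 538.8 Ma and the Ordovician opens at 485.4 Ma, so the interval is 538.8 − 485.4 = 53.4 Myr.
A period fits inside if it starts at or after 538.8 Ma and ends at or before 485.4 Ma; oldest first that gives Cambrian.

53.4 million years; Cambrian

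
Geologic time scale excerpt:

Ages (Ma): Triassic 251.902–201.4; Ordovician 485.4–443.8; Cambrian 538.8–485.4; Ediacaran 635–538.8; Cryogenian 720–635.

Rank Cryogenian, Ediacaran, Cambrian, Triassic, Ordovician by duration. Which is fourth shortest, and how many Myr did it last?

Start − end for each: Cryogenian 720 − 635 = 85; Ediacaran 635 − 538.8 = 96.2; Cambrian 538.8 − 485.4 = 53.4; Triassic 251.902 − 201.4 = 50.502; Ordovician 485.4 − 443.8 = 41.6.
Ranking these from shortest: Ordovician < Triassic < Cambrian < Cryogenian < Ediacaran.
Position 4 in that ranking is Cryogenian, which lasted 85 Myr.

Cryogenian, 85 million years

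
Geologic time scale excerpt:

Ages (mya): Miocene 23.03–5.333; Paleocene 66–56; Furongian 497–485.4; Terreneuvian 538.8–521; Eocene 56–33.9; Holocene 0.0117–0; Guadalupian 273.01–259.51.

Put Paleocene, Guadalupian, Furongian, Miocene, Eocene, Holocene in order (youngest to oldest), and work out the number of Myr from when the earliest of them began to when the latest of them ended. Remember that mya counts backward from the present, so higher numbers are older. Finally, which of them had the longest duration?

Holocene, Miocene, Eocene, Paleocene, Guadalupian, Furongian; total span 497 Myr; longest is Eocene

From the excerpt: Paleocene 66–56; Guadalupian 273.01–259.51; Furongian 497–485.4; Miocene 23.03–5.333; Eocene 56–33.9; Holocene 0.0117–0 (Ma).
Larger Ma is earlier, so the oldest is Furongian and the youngest is Holocene; youngest to oldest: Holocene, Miocene, Eocene, Paleocene, Guadalupian, Furongian.
Oldest start 497 minus youngest end 0 gives 497 Myr overall.
Individual lengths (start − end): Furongian 11.6; Paleocene 10; Guadalupian 13.5; Miocene 17.697; Eocene 22.1; Holocene 0.0117. The largest is Eocene at 22.1 Myr.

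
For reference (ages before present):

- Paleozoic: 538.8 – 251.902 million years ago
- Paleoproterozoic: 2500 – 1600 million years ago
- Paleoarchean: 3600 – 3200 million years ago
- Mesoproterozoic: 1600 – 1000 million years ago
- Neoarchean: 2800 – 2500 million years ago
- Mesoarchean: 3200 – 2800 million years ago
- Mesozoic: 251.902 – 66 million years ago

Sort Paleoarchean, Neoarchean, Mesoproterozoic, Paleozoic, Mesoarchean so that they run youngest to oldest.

Sorting by start age (ascending Ma, since larger Ma = older): Paleozoic start 538.8, Mesoproterozoic start 1600, Neoarchean start 2800, Mesoarchean start 3200, Paleoarchean start 3600.

Paleozoic, then Mesoproterozoic, then Neoarchean, then Mesoarchean, then Paleoarchean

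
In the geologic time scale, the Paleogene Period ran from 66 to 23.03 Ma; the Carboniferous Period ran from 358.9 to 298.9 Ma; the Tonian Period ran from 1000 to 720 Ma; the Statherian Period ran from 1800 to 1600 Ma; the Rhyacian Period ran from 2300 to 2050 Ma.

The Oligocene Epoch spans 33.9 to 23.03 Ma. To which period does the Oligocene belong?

The Oligocene (33.9–23.03 Ma) lies entirely within 66–23.03 Ma, the Paleogene Period.

Paleogene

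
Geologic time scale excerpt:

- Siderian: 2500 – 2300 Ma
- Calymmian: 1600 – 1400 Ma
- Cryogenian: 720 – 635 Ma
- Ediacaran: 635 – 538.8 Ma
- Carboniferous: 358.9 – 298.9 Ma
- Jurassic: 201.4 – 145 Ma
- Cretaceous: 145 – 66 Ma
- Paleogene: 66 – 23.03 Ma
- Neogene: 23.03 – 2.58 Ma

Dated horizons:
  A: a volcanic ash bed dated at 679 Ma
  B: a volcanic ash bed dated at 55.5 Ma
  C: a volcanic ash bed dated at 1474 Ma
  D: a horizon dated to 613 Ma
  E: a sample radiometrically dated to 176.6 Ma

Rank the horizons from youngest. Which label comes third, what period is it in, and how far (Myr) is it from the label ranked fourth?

D, in the Ediacaran; 66 million years to A

Smaller Ma means younger, so youngest first: B 55.5 < E 176.6 < D 613 < A 679 < C 1474.
Counting 3 along gives D (613 Ma); the excerpt puts that inside the Ediacaran, 635–538.8 Ma.
Next in line is A (679 Ma), and 679 − 613 = 66 Myr.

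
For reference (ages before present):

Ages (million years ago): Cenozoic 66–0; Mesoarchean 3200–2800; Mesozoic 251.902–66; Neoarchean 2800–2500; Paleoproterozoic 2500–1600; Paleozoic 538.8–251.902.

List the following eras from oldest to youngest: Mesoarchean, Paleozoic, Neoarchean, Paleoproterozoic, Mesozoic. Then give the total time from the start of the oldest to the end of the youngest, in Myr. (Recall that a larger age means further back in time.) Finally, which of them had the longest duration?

From the excerpt: Mesoarchean 3200–2800; Paleozoic 538.8–251.902; Neoarchean 2800–2500; Paleoproterozoic 2500–1600; Mesozoic 251.902–66 (Ma).
Larger Ma is earlier, so the oldest is Mesoarchean and the youngest is Mesozoic; oldest to youngest: Mesoarchean, Neoarchean, Paleoproterozoic, Paleozoic, Mesozoic.
Oldest start 3200 minus youngest end 66 gives 3134 Myr overall.
Individual lengths (start − end): Paleozoic 286.898; Mesoarchean 400; Mesozoic 185.902; Paleoproterozoic 900; Neoarchean 300. The largest is Paleoproterozoic at 900 Myr.

Mesoarchean, Neoarchean, Paleoproterozoic, Paleozoic, Mesozoic; total span 3134 Myr; longest is Paleoproterozoic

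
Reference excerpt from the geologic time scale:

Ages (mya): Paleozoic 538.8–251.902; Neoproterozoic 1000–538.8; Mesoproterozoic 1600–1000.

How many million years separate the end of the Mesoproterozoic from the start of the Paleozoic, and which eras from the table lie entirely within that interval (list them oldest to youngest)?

461.2 million years; Neoproterozoic

The Mesoproterozoic closes at 1000 Ma and the Paleozoic opens at 538.8 Ma, so the interval is 1000 − 538.8 = 461.2 Myr.
An era fits inside if it starts at or after 1000 Ma and ends at or before 538.8 Ma; oldest first that gives Neoproterozoic.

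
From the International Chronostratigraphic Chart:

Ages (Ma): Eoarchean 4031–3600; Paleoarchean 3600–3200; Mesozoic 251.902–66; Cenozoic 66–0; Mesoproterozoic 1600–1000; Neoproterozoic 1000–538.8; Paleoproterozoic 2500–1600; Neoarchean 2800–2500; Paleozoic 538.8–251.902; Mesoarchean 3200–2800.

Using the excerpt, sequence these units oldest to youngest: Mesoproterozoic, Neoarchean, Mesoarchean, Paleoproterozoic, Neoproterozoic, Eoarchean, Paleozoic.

Eoarchean → Mesoarchean → Neoarchean → Paleoproterozoic → Mesoproterozoic → Neoproterozoic → Paleozoic

Sorting by start age (descending Ma, since larger Ma = older): Eoarchean start 4031, Mesoarchean start 3200, Neoarchean start 2800, Paleoproterozoic start 2500, Mesoproterozoic start 1600, Neoproterozoic start 1000, Paleozoic start 538.8.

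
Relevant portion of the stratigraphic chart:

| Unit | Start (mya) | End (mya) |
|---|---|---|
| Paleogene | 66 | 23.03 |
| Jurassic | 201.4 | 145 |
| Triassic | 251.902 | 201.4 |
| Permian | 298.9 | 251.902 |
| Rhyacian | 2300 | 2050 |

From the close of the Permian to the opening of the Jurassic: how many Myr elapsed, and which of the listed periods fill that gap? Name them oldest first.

The Permian closes at 251.902 Ma and the Jurassic opens at 201.4 Ma, so the interval is 251.902 − 201.4 = 50.502 Myr.
A period fits inside if it starts at or after 251.902 Ma and ends at or before 201.4 Ma; oldest first that gives Triassic.

50.502 million years; Triassic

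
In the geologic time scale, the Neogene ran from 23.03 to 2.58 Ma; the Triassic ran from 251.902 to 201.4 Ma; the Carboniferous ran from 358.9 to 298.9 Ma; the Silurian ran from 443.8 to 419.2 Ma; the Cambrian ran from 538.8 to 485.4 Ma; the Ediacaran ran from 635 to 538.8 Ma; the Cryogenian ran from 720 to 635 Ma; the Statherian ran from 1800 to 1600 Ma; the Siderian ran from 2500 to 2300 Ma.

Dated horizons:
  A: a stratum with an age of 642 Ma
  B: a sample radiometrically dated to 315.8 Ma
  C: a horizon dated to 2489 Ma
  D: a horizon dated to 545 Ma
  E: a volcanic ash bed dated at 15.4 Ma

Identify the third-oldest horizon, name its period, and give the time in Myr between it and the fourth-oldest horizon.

Larger Ma means older, so oldest first: C 2489 > A 642 > D 545 > B 315.8 > E 15.4.
Counting 3 along gives D (545 Ma); the excerpt puts that inside the Ediacaran, 635–538.8 Ma.
Next in line is B (315.8 Ma), and 545 − 315.8 = 229.2 Myr.

D, in the Ediacaran; 229.2 million years to B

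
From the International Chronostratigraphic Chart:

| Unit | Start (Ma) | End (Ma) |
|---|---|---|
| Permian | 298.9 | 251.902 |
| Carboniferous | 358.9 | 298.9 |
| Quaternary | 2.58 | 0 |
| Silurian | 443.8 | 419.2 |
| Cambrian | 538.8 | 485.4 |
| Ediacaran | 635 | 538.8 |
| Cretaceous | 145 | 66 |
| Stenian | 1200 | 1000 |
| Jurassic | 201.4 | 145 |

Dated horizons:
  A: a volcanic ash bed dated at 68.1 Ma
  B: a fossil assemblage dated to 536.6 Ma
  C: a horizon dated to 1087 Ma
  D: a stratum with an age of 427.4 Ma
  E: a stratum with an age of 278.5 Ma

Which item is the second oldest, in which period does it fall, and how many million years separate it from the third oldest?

B, in the Cambrian; 109.2 million years to D

Larger Ma means older, so oldest first: C 1087 > B 536.6 > D 427.4 > E 278.5 > A 68.1.
Counting 2 along gives B (536.6 Ma); the excerpt puts that inside the Cambrian, 538.8–485.4 Ma.
Next in line is D (427.4 Ma), and 536.6 − 427.4 = 109.2 Myr.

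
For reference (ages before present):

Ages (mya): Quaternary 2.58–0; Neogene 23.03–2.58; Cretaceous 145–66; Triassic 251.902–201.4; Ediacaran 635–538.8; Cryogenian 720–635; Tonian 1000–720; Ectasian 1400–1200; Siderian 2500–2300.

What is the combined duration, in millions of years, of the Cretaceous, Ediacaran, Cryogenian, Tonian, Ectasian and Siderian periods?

Each duration: Cretaceous = 79; Ediacaran = 96.2; Cryogenian = 85; Tonian = 280; Ectasian = 200; Siderian = 200.
Sum: 79 + 96.2 + 85 + 280 + 200 + 200 = 940.2 Myr.

940.2 million years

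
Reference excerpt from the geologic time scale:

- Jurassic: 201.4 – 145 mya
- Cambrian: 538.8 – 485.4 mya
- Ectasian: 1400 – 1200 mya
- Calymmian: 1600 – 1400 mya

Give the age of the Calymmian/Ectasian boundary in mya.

The Calymmian ends and the Ectasian begins at 1400 mya.

1400 mya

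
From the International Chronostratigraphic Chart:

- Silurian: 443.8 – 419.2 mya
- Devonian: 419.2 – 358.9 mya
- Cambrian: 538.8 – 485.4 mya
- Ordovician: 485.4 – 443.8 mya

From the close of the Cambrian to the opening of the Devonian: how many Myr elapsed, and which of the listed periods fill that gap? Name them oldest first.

66.2 million years; Ordovician, Silurian

The Cambrian closes at 485.4 Ma and the Devonian opens at 419.2 Ma, so the interval is 485.4 − 419.2 = 66.2 Myr.
A period fits inside if it starts at or after 485.4 Ma and ends at or before 419.2 Ma; oldest first that gives Ordovician, Silurian.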